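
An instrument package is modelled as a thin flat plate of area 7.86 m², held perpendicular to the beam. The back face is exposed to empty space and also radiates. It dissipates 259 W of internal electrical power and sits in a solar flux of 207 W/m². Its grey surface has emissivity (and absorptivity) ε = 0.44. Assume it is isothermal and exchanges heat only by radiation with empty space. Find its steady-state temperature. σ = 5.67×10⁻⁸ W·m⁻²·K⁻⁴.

T ≈ 223 K

At steady state, absorbed solar power + internal power = radiated power.
Absorbed: α·S·A_cross = 0.44·207·7.860 = 715.9 W (cross-section A).
Total input = 715.9 + 259 = 974.9 W.
Radiated: εσ·A_surf·T⁴ with A_surf = 2A = 15.72 m².
T⁴ = 974.9/(0.44·5.67×10⁻⁸·15.72) = 2.486×10⁹ K⁴.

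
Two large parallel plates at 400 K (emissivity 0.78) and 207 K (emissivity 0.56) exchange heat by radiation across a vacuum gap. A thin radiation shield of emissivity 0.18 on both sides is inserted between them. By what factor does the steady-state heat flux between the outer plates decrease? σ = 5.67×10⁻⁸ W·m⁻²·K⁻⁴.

factor ≈ 5.89

Without shield: q₀ = σΔ(T⁴)/(1/ε₁+1/ε₂−1) with denominator 2.068.
With shield the two gaps are in series; the resistances add: (1/ε₁+1/ε_s−1)+(1/ε_s+1/ε₂−1) = 5.838+6.341 = 12.18.
Heat-flux ratio q₀/q = 12.18/2.068.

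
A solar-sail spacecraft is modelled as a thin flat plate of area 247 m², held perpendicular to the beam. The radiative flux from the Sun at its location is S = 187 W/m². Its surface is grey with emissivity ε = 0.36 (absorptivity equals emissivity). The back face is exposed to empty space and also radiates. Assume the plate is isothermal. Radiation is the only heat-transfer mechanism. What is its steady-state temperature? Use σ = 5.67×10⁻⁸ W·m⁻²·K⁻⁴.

At equilibrium, absorbed power = emitted power.
Absorbing cross-section = A = 247.0 m²; emitting surface = 2A = 494.0 m² (ratio 2).
εS·A_cross = εσ·A_surf·T⁴  ⇒  T⁴ = S/(2σ)   (ε cancels).
T⁴ = 187/(2·5.67×10⁻⁸) = 1.649×10⁹ K⁴.
T = (1.649×10⁹)^(1/4).

T ≈ 202 K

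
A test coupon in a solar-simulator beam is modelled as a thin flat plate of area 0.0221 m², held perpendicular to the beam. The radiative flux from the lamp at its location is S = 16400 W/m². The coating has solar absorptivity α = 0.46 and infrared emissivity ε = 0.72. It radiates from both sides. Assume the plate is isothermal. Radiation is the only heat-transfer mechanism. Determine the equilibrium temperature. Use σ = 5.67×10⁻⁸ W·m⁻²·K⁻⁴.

T ≈ 551 K

At equilibrium, absorbed power = emitted power.
Absorbing cross-section = A = 0.02210 m²; emitting surface = 2A = 0.04420 m² (ratio 2).
αS·A_cross = εσ·A_surf·T⁴  ⇒  T⁴ = αS/(ε·2σ).
T⁴ = 0.460·16400/(0.72·2·5.67×10⁻⁸) = 9.240×10¹⁰ K⁴.
T = (9.240×10¹⁰)^(1/4).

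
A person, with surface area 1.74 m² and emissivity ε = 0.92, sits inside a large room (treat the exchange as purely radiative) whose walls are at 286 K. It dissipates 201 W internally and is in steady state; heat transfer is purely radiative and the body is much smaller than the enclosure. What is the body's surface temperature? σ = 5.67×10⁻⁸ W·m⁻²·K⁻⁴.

T ≈ 307 K

For a small grey body in a large enclosure, net radiated power = εσA(T⁴ − T_w⁴).
Steady state: P = εσA(T⁴ − T_w⁴) with A = 1.74 m².
T⁴ = P/(εσA) + T_w⁴ = 201/(0.92·5.67×10⁻⁸·1.740) + (286)⁴
    = 2.215×10⁹ + 6.691×10⁹ = 8.905×10⁹ K⁴.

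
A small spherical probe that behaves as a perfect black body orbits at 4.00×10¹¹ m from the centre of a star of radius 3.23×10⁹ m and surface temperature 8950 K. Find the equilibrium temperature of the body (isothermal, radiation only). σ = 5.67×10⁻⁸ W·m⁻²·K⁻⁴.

T ≈ 569 K

The star's surface emits σT_*⁴; at distance d the flux is S = σT_*⁴(R_*/d)².
S = 5.67×10⁻⁸·(8950)⁴·(3.23×10⁹/4.00×10¹¹)² = 23720 W/m².
For an isothermal sphere T⁴ = (1−a)S/(4σ) = 1.046×10¹¹ K⁴.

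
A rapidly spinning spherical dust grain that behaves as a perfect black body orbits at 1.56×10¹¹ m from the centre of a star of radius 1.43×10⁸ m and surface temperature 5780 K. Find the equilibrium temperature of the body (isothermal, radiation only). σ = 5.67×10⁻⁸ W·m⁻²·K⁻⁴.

T ≈ 124 K

The star's surface emits σT_*⁴; at distance d the flux is S = σT_*⁴(R_*/d)².
S = 5.67×10⁻⁸·(5780)⁴·(1.43×10⁸/1.56×10¹¹)² = 53.18 W/m².
For an isothermal sphere T⁴ = (1−a)S/(4σ) = 2.345×10⁸ K⁴.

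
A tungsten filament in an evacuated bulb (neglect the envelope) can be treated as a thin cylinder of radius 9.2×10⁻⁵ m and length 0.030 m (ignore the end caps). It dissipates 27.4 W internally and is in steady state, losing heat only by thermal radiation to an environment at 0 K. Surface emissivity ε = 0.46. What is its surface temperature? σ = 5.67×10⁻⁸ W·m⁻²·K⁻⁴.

Steady state: internal power = radiated power, P = εσA T⁴.
Radiating area A = 2πrL = 1.734×10⁻⁵ m².
T⁴ = P/(εσA) = 27.4/(0.46·5.67×10⁻⁸·1.734×10⁻⁵) = 6.058×10¹³ K⁴.
T = (6.058×10¹³)^(1/4).

T ≈ 2790 K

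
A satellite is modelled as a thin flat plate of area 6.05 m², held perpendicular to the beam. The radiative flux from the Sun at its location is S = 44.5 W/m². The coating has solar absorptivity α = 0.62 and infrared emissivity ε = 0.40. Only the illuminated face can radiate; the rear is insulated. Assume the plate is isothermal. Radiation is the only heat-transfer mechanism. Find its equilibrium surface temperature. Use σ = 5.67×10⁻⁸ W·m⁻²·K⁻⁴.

At equilibrium, absorbed power = emitted power.
Absorbing cross-section = A = 6.050 m²; emitting surface = A = 6.050 m² (ratio 1).
αS·A_cross = εσ·A_surf·T⁴  ⇒  T⁴ = αS/(ε·1σ).
T⁴ = 0.620·44.5/(0.40·1·5.67×10⁻⁸) = 1.216×10⁹ K⁴.
T = (1.216×10⁹)^(1/4).

T ≈ 187 K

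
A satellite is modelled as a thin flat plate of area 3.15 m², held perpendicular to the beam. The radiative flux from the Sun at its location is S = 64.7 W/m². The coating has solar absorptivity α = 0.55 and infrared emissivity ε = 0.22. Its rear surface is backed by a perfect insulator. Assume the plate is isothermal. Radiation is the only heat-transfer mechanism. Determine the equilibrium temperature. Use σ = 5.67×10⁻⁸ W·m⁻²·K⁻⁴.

T ≈ 231 K

At equilibrium, absorbed power = emitted power.
Absorbing cross-section = A = 3.150 m²; emitting surface = A = 3.150 m² (ratio 1).
αS·A_cross = εσ·A_surf·T⁴  ⇒  T⁴ = αS/(ε·1σ).
T⁴ = 0.550·64.7/(0.22·1·5.67×10⁻⁸) = 2.853×10⁹ K⁴.
T = (2.853×10⁹)^(1/4).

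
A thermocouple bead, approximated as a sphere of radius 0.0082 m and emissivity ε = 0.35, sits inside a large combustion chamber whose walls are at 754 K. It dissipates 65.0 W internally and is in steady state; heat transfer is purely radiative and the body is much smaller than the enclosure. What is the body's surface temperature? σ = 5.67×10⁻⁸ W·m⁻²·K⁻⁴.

T ≈ 1430 K

For a small grey body in a large enclosure, net radiated power = εσA(T⁴ − T_w⁴).
Steady state: P = εσA(T⁴ − T_w⁴) with A = 4πr² = 8.450×10⁻⁴ m².
T⁴ = P/(εσA) + T_w⁴ = 65.0/(0.35·5.67×10⁻⁸·8.450×10⁻⁴) + (754)⁴
    = 3.876×10¹² + 3.232×10¹¹ = 4.200×10¹² K⁴.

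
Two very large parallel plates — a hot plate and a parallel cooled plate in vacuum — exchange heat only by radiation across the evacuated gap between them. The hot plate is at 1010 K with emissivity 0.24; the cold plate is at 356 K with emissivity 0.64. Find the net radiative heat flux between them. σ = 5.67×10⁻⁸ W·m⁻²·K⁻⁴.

q ≈ 12300 W/m²

For two infinite grey parallel plates, q = σ(T₁⁴ − T₂⁴)/(1/ε₁ + 1/ε₂ − 1).
T₁⁴ − T₂⁴ = 1.041×10¹² − 1.606×10¹⁰ = 1.025×10¹² K⁴.
1/ε₁ + 1/ε₂ − 1 = 4.167 + 1.562 − 1 = 4.729.
q = 5.67×10⁻⁸ × 1.025×10¹² / 4.729.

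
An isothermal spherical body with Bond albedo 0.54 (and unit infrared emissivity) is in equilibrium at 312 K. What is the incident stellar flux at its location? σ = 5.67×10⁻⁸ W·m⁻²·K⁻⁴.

(1−a)S·πr² = σ·4πr²·T⁴ ⇒ S = 4σT⁴/(1−a).
S = 4·5.67×10⁻⁸·9.476×10⁹/0.460.

S ≈ 4670 W/m²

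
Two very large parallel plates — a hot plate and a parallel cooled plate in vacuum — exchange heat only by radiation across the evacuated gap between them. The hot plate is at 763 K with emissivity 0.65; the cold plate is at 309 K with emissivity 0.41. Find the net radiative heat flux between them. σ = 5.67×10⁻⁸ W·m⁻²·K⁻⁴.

For two infinite grey parallel plates, q = σ(T₁⁴ − T₂⁴)/(1/ε₁ + 1/ε₂ − 1).
T₁⁴ − T₂⁴ = 3.389×10¹¹ − 9.117×10⁹ = 3.298×10¹¹ K⁴.
1/ε₁ + 1/ε₂ − 1 = 1.538 + 2.439 − 1 = 2.977.
q = 5.67×10⁻⁸ × 3.298×10¹¹ / 2.977.

q ≈ 6280 W/m²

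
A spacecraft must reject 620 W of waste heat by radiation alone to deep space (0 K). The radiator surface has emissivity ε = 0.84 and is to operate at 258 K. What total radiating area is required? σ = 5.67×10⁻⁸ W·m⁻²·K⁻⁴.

P = εσA T⁴ ⇒ A = P/(εσT⁴).
T⁴ = 4.431×10⁹ K⁴.
A = 620/(0.84 × 5.67×10⁻⁸ × 4.431×10⁹).

A ≈ 2.94 m²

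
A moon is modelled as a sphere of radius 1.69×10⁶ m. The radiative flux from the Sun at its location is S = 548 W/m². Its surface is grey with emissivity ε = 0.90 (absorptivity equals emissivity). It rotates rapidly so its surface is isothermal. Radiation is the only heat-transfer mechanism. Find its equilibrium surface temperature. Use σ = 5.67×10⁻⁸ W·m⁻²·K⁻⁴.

T ≈ 222 K

At equilibrium, absorbed power = emitted power.
Absorbing cross-section = πr² = 8.973×10¹² m²; emitting surface = 4πr² = 3.589×10¹³ m² (ratio 4).
εS·A_cross = εσ·A_surf·T⁴  ⇒  T⁴ = S/(4σ)   (ε cancels).
T⁴ = 548/(4·5.67×10⁻⁸) = 2.416×10⁹ K⁴.
T = (2.416×10⁹)^(1/4).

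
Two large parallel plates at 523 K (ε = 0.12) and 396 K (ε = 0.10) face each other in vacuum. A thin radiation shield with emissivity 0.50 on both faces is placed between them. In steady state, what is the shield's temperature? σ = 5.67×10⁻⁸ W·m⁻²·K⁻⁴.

In steady state the net flux on the hot side equals that on the cold side.
σ(T₁⁴−T_s⁴)/D₁ = σ(T_s⁴−T₂⁴)/D₂, with D₁ = 1/ε₁+1/ε_s−1 = 9.333, D₂ = 1/ε_s+1/ε₂−1 = 11.00.
Solve for T_s⁴: T_s⁴ = (D₂·T₁⁴ + D₁·T₂⁴)/(D₁+D₂) = 5.176×10¹⁰ K⁴.

T_s ≈ 477 K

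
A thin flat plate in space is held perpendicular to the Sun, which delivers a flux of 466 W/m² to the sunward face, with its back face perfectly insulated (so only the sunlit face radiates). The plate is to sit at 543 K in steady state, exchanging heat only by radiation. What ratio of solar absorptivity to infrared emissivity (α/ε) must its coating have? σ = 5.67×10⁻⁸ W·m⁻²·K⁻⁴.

α/ε ≈ 10.6

Balance: αS·A = εσ·1A·T⁴ ⇒ α/ε = σT⁴/S.
α/ε = 5.67×10⁻⁸·(543)⁴/466 = 5.67×10⁻⁸·8.694×10¹⁰/466.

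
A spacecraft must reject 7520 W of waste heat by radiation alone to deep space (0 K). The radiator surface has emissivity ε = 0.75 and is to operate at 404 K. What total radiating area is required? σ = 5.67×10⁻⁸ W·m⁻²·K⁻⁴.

P = εσA T⁴ ⇒ A = P/(εσT⁴).
T⁴ = 2.664×10¹⁰ K⁴.
A = 7520/(0.75 × 5.67×10⁻⁸ × 2.664×10¹⁰).

A ≈ 6.64 m²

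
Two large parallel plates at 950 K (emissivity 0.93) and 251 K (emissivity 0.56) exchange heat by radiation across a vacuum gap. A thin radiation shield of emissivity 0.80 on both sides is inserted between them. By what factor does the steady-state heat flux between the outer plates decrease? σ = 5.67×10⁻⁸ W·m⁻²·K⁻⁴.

Without shield: q₀ = σΔ(T⁴)/(1/ε₁+1/ε₂−1) with denominator 1.861.
With shield the two gaps are in series; the resistances add: (1/ε₁+1/ε_s−1)+(1/ε_s+1/ε₂−1) = 1.325+2.036 = 3.361.
Heat-flux ratio q₀/q = 3.361/1.861.

factor ≈ 1.81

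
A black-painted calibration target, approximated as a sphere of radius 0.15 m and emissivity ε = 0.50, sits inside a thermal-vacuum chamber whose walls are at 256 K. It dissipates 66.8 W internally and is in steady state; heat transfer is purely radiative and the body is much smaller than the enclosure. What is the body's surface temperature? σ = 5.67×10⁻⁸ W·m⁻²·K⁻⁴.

For a small grey body in a large enclosure, net radiated power = εσA(T⁴ − T_w⁴).
Steady state: P = εσA(T⁴ − T_w⁴) with A = 4πr² = 0.2827 m².
T⁴ = P/(εσA) + T_w⁴ = 66.8/(0.50·5.67×10⁻⁸·0.2827) + (256)⁴
    = 8.334×10⁹ + 4.295×10⁹ = 1.263×10¹⁰ K⁴.

T ≈ 335 K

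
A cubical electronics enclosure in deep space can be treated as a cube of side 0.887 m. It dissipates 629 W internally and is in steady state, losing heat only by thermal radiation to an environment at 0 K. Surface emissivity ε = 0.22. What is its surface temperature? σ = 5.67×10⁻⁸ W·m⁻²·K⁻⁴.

Steady state: internal power = radiated power, P = εσA T⁴.
Radiating area A = 6L² = 4.721 m².
T⁴ = P/(εσA) = 629/(0.22·5.67×10⁻⁸·4.721) = 1.068×10¹⁰ K⁴.
T = (1.068×10¹⁰)^(1/4).

T ≈ 321 K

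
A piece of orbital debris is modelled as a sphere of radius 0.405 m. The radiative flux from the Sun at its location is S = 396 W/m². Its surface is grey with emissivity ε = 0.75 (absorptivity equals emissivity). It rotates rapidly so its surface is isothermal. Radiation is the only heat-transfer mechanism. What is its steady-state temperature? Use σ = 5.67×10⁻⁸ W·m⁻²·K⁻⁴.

T ≈ 204 K

At equilibrium, absorbed power = emitted power.
Absorbing cross-section = πr² = 0.5153 m²; emitting surface = 4πr² = 2.061 m² (ratio 4).
εS·A_cross = εσ·A_surf·T⁴  ⇒  T⁴ = S/(4σ)   (ε cancels).
T⁴ = 396/(4·5.67×10⁻⁸) = 1.746×10⁹ K⁴.
T = (1.746×10⁹)^(1/4).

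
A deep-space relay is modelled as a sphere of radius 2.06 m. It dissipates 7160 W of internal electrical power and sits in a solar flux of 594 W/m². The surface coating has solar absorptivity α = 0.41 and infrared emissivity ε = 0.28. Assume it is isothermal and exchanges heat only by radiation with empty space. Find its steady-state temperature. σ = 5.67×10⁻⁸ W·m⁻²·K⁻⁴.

At steady state, absorbed solar power + internal power = radiated power.
Absorbed: α·S·A_cross = 0.41·594·13.33 = 3247 W (cross-section πr²).
Total input = 3247 + 7160 = 10410 W.
Radiated: εσ·A_surf·T⁴ with A_surf = 4πr² = 53.33 m².
T⁴ = 10410/(0.28·5.67×10⁻⁸·53.33) = 1.229×10¹⁰ K⁴.

T ≈ 333 K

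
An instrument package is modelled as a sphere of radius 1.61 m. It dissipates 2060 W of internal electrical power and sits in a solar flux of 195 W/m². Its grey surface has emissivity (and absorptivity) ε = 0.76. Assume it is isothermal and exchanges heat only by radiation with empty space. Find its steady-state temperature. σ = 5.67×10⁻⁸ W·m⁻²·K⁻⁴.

At steady state, absorbed solar power + internal power = radiated power.
Absorbed: α·S·A_cross = 0.76·195·8.143 = 1207 W (cross-section πr²).
Total input = 1207 + 2060 = 3267 W.
Radiated: εσ·A_surf·T⁴ with A_surf = 4πr² = 32.57 m².
T⁴ = 3267/(0.76·5.67×10⁻⁸·32.57) = 2.327×10⁹ K⁴.

T ≈ 220 K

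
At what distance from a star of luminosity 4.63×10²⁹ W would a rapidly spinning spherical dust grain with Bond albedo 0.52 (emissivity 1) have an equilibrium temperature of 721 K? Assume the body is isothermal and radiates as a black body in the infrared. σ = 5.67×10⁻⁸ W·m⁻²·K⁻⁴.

d ≈ 5.37×10¹¹ m

For an isothermal black-emitting sphere, (1−a)S·πr² = σ·4πr²·T⁴ ⇒ S = 4σT⁴/(1−a).
S = 4·5.67×10⁻⁸·(721)⁴/0.480 = 1.277×10⁵ W/m².
Flux falls as S = L/(4πd²), so d = √(L/(4πS)) = √(4.63×10²⁹/(4π·1.277×10⁵)).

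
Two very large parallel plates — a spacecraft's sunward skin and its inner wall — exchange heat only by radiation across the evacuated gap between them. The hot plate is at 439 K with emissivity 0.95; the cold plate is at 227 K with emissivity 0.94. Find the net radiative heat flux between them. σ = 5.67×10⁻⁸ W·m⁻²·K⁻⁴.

For two infinite grey parallel plates, q = σ(T₁⁴ − T₂⁴)/(1/ε₁ + 1/ε₂ − 1).
T₁⁴ − T₂⁴ = 3.714×10¹⁰ − 2.655×10⁹ = 3.449×10¹⁰ K⁴.
1/ε₁ + 1/ε₂ − 1 = 1.053 + 1.064 − 1 = 1.116.
q = 5.67×10⁻⁸ × 3.449×10¹⁰ / 1.116.

q ≈ 1750 W/m²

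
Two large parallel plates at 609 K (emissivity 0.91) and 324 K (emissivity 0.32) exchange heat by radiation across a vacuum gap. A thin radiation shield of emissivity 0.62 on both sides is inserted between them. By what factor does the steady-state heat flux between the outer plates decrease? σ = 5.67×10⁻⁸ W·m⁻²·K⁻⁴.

factor ≈ 1.69

Without shield: q₀ = σΔ(T⁴)/(1/ε₁+1/ε₂−1) with denominator 3.224.
With shield the two gaps are in series; the resistances add: (1/ε₁+1/ε_s−1)+(1/ε_s+1/ε₂−1) = 1.712+3.738 = 5.450.
Heat-flux ratio q₀/q = 5.450/3.224.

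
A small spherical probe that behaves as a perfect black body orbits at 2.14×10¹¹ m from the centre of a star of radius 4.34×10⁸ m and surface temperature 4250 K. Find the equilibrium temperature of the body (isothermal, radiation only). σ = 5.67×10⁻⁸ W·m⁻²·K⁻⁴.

T ≈ 135 K

The star's surface emits σT_*⁴; at distance d the flux is S = σT_*⁴(R_*/d)².
S = 5.67×10⁻⁸·(4250)⁴·(4.34×10⁸/2.14×10¹¹)² = 76.08 W/m².
For an isothermal sphere T⁴ = (1−a)S/(4σ) = 3.355×10⁸ K⁴.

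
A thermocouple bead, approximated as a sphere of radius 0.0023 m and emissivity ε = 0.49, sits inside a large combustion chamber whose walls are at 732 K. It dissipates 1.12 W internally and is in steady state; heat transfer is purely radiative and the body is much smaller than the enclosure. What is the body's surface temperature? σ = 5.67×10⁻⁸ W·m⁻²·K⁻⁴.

T ≈ 972 K

For a small grey body in a large enclosure, net radiated power = εσA(T⁴ − T_w⁴).
Steady state: P = εσA(T⁴ − T_w⁴) with A = 4πr² = 6.648×10⁻⁵ m².
T⁴ = P/(εσA) + T_w⁴ = 1.12/(0.49·5.67×10⁻⁸·6.648×10⁻⁵) + (732)⁴
    = 6.064×10¹¹ + 2.871×10¹¹ = 8.935×10¹¹ K⁴.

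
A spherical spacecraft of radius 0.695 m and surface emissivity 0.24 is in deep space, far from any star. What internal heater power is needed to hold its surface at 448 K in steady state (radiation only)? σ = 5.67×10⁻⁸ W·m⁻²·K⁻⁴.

P ≈ 3330 W

P = εσ·4πr²·T⁴.
4πr² = 6.070 m²; T⁴ = 4.028×10¹⁰ K⁴.
P = 0.24·5.67×10⁻⁸·6.070·4.028×10¹⁰.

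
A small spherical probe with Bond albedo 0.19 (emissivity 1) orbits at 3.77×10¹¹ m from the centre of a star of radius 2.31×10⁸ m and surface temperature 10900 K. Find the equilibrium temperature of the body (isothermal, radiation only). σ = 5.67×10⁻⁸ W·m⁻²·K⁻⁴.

The star's surface emits σT_*⁴; at distance d the flux is S = σT_*⁴(R_*/d)².
S = 5.67×10⁻⁸·(10900)⁴·(2.31×10⁸/3.77×10¹¹)² = 300.5 W/m².
For an isothermal sphere T⁴ = (1−a)S/(4σ) = 1.073×10⁹ K⁴.

T ≈ 181 K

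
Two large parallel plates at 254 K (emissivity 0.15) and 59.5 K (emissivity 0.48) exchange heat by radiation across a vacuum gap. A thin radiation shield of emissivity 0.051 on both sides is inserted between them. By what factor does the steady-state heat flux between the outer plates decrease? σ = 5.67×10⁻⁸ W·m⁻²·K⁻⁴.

Without shield: q₀ = σΔ(T⁴)/(1/ε₁+1/ε₂−1) with denominator 7.750.
With shield the two gaps are in series; the resistances add: (1/ε₁+1/ε_s−1)+(1/ε_s+1/ε₂−1) = 25.27+20.69 = 45.97.
Heat-flux ratio q₀/q = 45.97/7.750.

factor ≈ 5.93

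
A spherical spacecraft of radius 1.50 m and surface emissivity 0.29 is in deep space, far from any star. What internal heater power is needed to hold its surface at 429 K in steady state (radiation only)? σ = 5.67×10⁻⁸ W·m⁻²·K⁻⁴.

P = εσ·4πr²·T⁴.
4πr² = 28.27 m²; T⁴ = 3.387×10¹⁰ K⁴.
P = 0.29·5.67×10⁻⁸·28.27·3.387×10¹⁰.

P ≈ 15700 W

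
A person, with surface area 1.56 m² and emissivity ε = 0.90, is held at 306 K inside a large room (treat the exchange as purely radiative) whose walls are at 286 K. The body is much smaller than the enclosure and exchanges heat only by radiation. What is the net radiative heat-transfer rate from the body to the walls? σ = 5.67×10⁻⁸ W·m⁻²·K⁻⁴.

For a small grey body in a large enclosure: P_net = εσA(T_body⁴ − T_wall⁴).
A = 1.56 m²; T_body⁴ − T_wall⁴ = 8.768×10⁹ − 6.691×10⁹ = 2.077×10⁹ K⁴.
|P_net| = 0.90·5.67×10⁻⁸·1.560·2.077×10⁹.

P_net ≈ 165 W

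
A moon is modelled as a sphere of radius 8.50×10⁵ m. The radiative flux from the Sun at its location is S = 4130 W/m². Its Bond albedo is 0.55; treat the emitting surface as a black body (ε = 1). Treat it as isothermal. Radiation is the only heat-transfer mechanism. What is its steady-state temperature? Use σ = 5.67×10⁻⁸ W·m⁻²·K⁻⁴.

At equilibrium, absorbed power = emitted power.
Absorbing cross-section = πr² = 2.270×10¹² m²; emitting surface = 4πr² = 9.079×10¹² m² (ratio 4).
(1−a)S·A_cross = εσ·A_surf·T⁴  ⇒  T⁴ = (1−a)S/(4σ).
T⁴ = 0.450·4130/(4·5.67×10⁻⁸) = 8.194×10⁹ K⁴.
T = (8.194×10⁹)^(1/4).

T ≈ 301 K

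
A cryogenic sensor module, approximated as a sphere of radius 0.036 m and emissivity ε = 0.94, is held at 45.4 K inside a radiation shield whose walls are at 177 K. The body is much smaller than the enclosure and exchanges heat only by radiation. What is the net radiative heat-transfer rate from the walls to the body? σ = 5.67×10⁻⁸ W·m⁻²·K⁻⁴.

For a small grey body in a large enclosure: P_net = εσA(T_body⁴ − T_wall⁴).
A = 4πr² = 0.01629 m²; T_body⁴ − T_wall⁴ = 4.248×10⁶ − 9.815×10⁸ = -9.773×10⁸ K⁴.
|P_net| = 0.94·5.67×10⁻⁸·0.01629·9.773×10⁸.

P_net ≈ 0.848 W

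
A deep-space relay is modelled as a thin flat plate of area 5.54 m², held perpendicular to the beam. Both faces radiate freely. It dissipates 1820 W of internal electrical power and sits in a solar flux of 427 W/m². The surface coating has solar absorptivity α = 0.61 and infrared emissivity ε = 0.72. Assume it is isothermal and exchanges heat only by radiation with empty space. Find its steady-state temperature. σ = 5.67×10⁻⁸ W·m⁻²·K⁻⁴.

At steady state, absorbed solar power + internal power = radiated power.
Absorbed: α·S·A_cross = 0.61·427·5.540 = 1443 W (cross-section A).
Total input = 1443 + 1820 = 3263 W.
Radiated: εσ·A_surf·T⁴ with A_surf = 2A = 11.08 m².
T⁴ = 3263/(0.72·5.67×10⁻⁸·11.08) = 7.214×10⁹ K⁴.

T ≈ 291 K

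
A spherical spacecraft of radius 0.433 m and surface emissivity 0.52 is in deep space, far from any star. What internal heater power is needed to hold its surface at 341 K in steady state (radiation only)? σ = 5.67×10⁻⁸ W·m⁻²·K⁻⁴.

P = εσ·4πr²·T⁴.
4πr² = 2.356 m²; T⁴ = 1.352×10¹⁰ K⁴.
P = 0.52·5.67×10⁻⁸·2.356·1.352×10¹⁰.

P ≈ 939 W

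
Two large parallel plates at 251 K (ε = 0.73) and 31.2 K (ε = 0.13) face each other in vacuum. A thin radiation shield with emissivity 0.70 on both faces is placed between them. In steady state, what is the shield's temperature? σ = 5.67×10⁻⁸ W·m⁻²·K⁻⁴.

In steady state the net flux on the hot side equals that on the cold side.
σ(T₁⁴−T_s⁴)/D₁ = σ(T_s⁴−T₂⁴)/D₂, with D₁ = 1/ε₁+1/ε_s−1 = 1.798, D₂ = 1/ε_s+1/ε₂−1 = 8.121.
Solve for T_s⁴: T_s⁴ = (D₂·T₁⁴ + D₁·T₂⁴)/(D₁+D₂) = 3.250×10⁹ K⁴.

T_s ≈ 239 K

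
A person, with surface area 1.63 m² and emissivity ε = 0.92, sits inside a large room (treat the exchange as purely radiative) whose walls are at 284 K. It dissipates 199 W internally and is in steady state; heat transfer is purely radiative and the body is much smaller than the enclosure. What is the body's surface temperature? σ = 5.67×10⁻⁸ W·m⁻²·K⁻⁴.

T ≈ 307 K

For a small grey body in a large enclosure, net radiated power = εσA(T⁴ − T_w⁴).
Steady state: P = εσA(T⁴ − T_w⁴) with A = 1.63 m².
T⁴ = P/(εσA) + T_w⁴ = 199/(0.92·5.67×10⁻⁸·1.630) + (284)⁴
    = 2.340×10⁹ + 6.505×10⁹ = 8.846×10⁹ K⁴.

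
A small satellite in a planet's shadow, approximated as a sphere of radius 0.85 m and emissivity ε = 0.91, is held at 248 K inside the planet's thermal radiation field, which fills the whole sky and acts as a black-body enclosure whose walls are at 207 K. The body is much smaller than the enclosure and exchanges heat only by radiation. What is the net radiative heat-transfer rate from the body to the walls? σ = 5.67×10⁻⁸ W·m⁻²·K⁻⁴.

For a small grey body in a large enclosure: P_net = εσA(T_body⁴ − T_wall⁴).
A = 4πr² = 9.079 m²; T_body⁴ − T_wall⁴ = 3.783×10⁹ − 1.836×10⁹ = 1.947×10⁹ K⁴.
|P_net| = 0.91·5.67×10⁻⁸·9.079·1.947×10⁹.

P_net ≈ 912 W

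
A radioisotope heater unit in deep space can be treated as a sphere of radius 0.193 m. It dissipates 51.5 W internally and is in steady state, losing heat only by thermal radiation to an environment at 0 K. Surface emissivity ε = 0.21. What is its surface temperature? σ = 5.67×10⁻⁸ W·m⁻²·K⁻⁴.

T ≈ 310 K

Steady state: internal power = radiated power, P = εσA T⁴.
Radiating area A = 4πr² = 0.4681 m².
T⁴ = P/(εσA) = 51.5/(0.21·5.67×10⁻⁸·0.4681) = 9.240×10⁹ K⁴.
T = (9.240×10⁹)^(1/4).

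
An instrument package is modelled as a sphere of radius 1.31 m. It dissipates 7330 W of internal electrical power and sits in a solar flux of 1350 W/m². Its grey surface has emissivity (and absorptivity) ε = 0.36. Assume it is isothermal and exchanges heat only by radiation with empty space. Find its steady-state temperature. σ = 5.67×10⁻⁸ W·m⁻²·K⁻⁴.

At steady state, absorbed solar power + internal power = radiated power.
Absorbed: α·S·A_cross = 0.36·1350·5.391 = 2620 W (cross-section πr²).
Total input = 2620 + 7330 = 9950 W.
Radiated: εσ·A_surf·T⁴ with A_surf = 4πr² = 21.57 m².
T⁴ = 9950/(0.36·5.67×10⁻⁸·21.57) = 2.260×10¹⁰ K⁴.

T ≈ 388 K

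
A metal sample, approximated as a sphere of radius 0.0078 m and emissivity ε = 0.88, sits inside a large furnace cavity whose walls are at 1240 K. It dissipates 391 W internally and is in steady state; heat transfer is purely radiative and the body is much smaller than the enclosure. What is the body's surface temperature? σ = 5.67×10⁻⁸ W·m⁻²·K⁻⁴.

For a small grey body in a large enclosure, net radiated power = εσA(T⁴ − T_w⁴).
Steady state: P = εσA(T⁴ − T_w⁴) with A = 4πr² = 7.645×10⁻⁴ m².
T⁴ = P/(εσA) + T_w⁴ = 391/(0.88·5.67×10⁻⁸·7.645×10⁻⁴) + (1240)⁴
    = 1.025×10¹³ + 2.364×10¹² = 1.261×10¹³ K⁴.

T ≈ 1880 K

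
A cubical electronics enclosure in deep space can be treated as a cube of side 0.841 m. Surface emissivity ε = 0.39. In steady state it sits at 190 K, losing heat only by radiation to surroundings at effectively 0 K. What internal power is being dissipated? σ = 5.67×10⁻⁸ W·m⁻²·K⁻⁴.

P ≈ 122 W

Steady state: P = εσA T⁴.
A = 6L² = 4.244 m²; T⁴ = (190)⁴ = 1.303×10⁹ K⁴.
P = 0.39 × 5.67×10⁻⁸ × 4.244 × 1.303×10⁹.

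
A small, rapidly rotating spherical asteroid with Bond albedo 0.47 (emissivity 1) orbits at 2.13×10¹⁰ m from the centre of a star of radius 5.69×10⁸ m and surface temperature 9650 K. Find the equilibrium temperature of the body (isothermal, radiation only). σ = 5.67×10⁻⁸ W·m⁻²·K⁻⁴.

The star's surface emits σT_*⁴; at distance d the flux is S = σT_*⁴(R_*/d)².
S = 5.67×10⁻⁸·(9650)⁴·(5.69×10⁸/2.13×10¹⁰)² = 3.509×10⁵ W/m².
For an isothermal sphere T⁴ = (1−a)S/(4σ) = 8.200×10¹¹ K⁴.

T ≈ 952 K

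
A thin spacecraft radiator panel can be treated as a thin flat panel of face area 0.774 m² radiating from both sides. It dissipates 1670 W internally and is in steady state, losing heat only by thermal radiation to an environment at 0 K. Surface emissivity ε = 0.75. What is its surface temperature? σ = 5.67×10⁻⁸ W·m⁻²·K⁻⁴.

Steady state: internal power = radiated power, P = εσA T⁴.
Radiating area A = 2·0.774 = 1.548 m².
T⁴ = P/(εσA) = 1670/(0.75·5.67×10⁻⁸·1.548) = 2.537×10¹⁰ K⁴.
T = (2.537×10¹⁰)^(1/4).

T ≈ 399 K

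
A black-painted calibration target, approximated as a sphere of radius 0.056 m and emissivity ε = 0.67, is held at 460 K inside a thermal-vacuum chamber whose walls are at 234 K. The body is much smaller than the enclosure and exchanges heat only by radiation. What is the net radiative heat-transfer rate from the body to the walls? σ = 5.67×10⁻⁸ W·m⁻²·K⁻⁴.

P_net ≈ 62.5 W

For a small grey body in a large enclosure: P_net = εσA(T_body⁴ − T_wall⁴).
A = 4πr² = 0.03941 m²; T_body⁴ − T_wall⁴ = 4.477×10¹⁰ − 2.998×10⁹ = 4.178×10¹⁰ K⁴.
|P_net| = 0.67·5.67×10⁻⁸·0.03941·4.178×10¹⁰.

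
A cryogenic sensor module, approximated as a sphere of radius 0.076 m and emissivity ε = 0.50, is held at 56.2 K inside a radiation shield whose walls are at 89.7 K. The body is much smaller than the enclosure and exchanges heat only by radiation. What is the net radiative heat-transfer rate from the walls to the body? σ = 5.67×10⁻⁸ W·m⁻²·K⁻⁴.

For a small grey body in a large enclosure: P_net = εσA(T_body⁴ − T_wall⁴).
A = 4πr² = 0.07258 m²; T_body⁴ − T_wall⁴ = 9.976×10⁶ − 6.474×10⁷ = -5.476×10⁷ K⁴.
|P_net| = 0.50·5.67×10⁻⁸·0.07258·5.476×10⁷.

P_net ≈ 0.113 W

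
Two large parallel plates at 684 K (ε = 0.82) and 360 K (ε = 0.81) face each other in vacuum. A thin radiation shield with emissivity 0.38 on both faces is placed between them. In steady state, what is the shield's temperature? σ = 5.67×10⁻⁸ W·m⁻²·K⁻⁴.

T_s ≈ 586 K

In steady state the net flux on the hot side equals that on the cold side.
σ(T₁⁴−T_s⁴)/D₁ = σ(T_s⁴−T₂⁴)/D₂, with D₁ = 1/ε₁+1/ε_s−1 = 2.851, D₂ = 1/ε_s+1/ε₂−1 = 2.866.
Solve for T_s⁴: T_s⁴ = (D₂·T₁⁴ + D₁·T₂⁴)/(D₁+D₂) = 1.181×10¹¹ K⁴.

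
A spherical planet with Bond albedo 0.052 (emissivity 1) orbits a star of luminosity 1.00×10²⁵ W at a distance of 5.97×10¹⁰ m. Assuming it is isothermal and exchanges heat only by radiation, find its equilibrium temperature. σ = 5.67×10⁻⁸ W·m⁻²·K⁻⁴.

T ≈ 175 K

First find the stellar flux at distance d: S = L/(4πd²) = 1.00×10²⁵/(4π·(5.97×10¹⁰)²) = 223.3 W/m².
For an isothermal sphere, absorbed (1−a)S·πr² = emitted σ·4πr²·T⁴, so T⁴ = (1−a)S/(4σ).
T⁴ = 0.948·223.3/(4·5.67×10⁻⁸) = 9.333×10⁸ K⁴.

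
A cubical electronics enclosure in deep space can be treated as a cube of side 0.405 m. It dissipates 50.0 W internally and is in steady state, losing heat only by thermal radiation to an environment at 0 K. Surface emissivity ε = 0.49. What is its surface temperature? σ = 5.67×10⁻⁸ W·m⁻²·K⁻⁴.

Steady state: internal power = radiated power, P = εσA T⁴.
Radiating area A = 6L² = 0.9842 m².
T⁴ = P/(εσA) = 50.0/(0.49·5.67×10⁻⁸·0.9842) = 1.829×10⁹ K⁴.
T = (1.829×10⁹)^(1/4).

T ≈ 207 K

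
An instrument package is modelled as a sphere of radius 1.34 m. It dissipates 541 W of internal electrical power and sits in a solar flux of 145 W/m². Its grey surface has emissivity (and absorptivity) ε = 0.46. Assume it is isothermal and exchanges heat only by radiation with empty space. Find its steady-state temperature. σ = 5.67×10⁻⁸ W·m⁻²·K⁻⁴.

At steady state, absorbed solar power + internal power = radiated power.
Absorbed: α·S·A_cross = 0.46·145·5.641 = 376.3 W (cross-section πr²).
Total input = 376.3 + 541 = 917.3 W.
Radiated: εσ·A_surf·T⁴ with A_surf = 4πr² = 22.56 m².
T⁴ = 917.3/(0.46·5.67×10⁻⁸·22.56) = 1.559×10⁹ K⁴.

T ≈ 199 K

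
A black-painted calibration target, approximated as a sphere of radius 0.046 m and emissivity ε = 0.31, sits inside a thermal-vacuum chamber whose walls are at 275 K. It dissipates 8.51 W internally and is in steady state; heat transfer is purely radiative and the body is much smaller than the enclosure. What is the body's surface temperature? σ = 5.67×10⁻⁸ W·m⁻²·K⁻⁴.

T ≈ 393 K

For a small grey body in a large enclosure, net radiated power = εσA(T⁴ − T_w⁴).
Steady state: P = εσA(T⁴ − T_w⁴) with A = 4πr² = 0.02659 m².
T⁴ = P/(εσA) + T_w⁴ = 8.51/(0.31·5.67×10⁻⁸·0.02659) + (275)⁴
    = 1.821×10¹⁰ + 5.719×10⁹ = 2.393×10¹⁰ K⁴.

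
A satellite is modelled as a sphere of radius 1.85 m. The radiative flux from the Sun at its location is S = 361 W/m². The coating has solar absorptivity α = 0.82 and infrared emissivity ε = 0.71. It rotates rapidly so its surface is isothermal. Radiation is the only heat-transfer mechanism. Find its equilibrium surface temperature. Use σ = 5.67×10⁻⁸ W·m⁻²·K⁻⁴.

T ≈ 207 K

At equilibrium, absorbed power = emitted power.
Absorbing cross-section = πr² = 10.75 m²; emitting surface = 4πr² = 43.01 m² (ratio 4).
αS·A_cross = εσ·A_surf·T⁴  ⇒  T⁴ = αS/(ε·4σ).
T⁴ = 0.820·361/(0.71·4·5.67×10⁻⁸) = 1.838×10⁹ K⁴.
T = (1.838×10⁹)^(1/4).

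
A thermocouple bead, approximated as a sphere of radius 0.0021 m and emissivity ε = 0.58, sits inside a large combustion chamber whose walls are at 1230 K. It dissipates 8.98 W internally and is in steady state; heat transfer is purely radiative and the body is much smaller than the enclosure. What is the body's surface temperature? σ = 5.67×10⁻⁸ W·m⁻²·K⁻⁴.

T ≈ 1640 K

For a small grey body in a large enclosure, net radiated power = εσA(T⁴ − T_w⁴).
Steady state: P = εσA(T⁴ − T_w⁴) with A = 4πr² = 5.542×10⁻⁵ m².
T⁴ = P/(εσA) + T_w⁴ = 8.98/(0.58·5.67×10⁻⁸·5.542×10⁻⁵) + (1230)⁴
    = 4.927×10¹² + 2.289×10¹² = 7.216×10¹² K⁴.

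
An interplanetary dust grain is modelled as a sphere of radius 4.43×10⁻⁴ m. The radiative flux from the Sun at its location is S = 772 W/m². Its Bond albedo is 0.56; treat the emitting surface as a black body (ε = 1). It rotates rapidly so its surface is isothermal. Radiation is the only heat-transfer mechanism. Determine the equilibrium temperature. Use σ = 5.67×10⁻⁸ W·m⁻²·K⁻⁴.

At equilibrium, absorbed power = emitted power.
Absorbing cross-section = πr² = 6.165×10⁻⁷ m²; emitting surface = 4πr² = 2.466×10⁻⁶ m² (ratio 4).
(1−a)S·A_cross = εσ·A_surf·T⁴  ⇒  T⁴ = (1−a)S/(4σ).
T⁴ = 0.440·772/(4·5.67×10⁻⁸) = 1.498×10⁹ K⁴.
T = (1.498×10⁹)^(1/4).

T ≈ 197 K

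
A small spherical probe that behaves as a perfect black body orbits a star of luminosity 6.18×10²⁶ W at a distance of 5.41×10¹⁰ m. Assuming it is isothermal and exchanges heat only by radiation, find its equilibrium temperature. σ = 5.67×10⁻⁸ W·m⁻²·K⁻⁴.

First find the stellar flux at distance d: S = L/(4πd²) = 6.18×10²⁶/(4π·(5.41×10¹⁰)²) = 16800 W/m².
For an isothermal sphere, absorbed (1−a)S·πr² = emitted σ·4πr²·T⁴, so T⁴ = (1−a)S/(4σ).
T⁴ = 1.00·16800/(4·5.67×10⁻⁸) = 7.409×10¹⁰ K⁴.

T ≈ 522 K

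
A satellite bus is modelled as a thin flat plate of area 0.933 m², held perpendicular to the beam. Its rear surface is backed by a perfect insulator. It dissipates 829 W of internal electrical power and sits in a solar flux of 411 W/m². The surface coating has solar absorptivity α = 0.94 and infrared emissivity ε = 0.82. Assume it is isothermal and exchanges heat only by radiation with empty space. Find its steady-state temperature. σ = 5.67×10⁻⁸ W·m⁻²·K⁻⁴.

At steady state, absorbed solar power + internal power = radiated power.
Absorbed: α·S·A_cross = 0.94·411·0.9330 = 360.5 W (cross-section A).
Total input = 360.5 + 829 = 1189 W.
Radiated: εσ·A_surf·T⁴ with A_surf = A = 0.9330 m².
T⁴ = 1189/(0.82·5.67×10⁻⁸·0.9330) = 2.742×10¹⁰ K⁴.

T ≈ 407 K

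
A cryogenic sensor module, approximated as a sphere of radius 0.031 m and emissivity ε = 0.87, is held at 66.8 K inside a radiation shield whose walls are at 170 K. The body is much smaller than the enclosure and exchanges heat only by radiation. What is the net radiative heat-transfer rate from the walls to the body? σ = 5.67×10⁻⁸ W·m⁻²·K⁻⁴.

P_net ≈ 0.486 W

For a small grey body in a large enclosure: P_net = εσA(T_body⁴ − T_wall⁴).
A = 4πr² = 0.01208 m²; T_body⁴ − T_wall⁴ = 1.991×10⁷ − 8.352×10⁸ = -8.153×10⁸ K⁴.
|P_net| = 0.87·5.67×10⁻⁸·0.01208·8.153×10⁸.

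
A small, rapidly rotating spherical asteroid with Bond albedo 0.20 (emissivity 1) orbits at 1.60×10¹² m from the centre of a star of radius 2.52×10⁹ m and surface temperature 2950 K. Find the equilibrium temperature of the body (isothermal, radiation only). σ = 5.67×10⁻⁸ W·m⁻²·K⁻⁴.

T ≈ 78.3 K

The star's surface emits σT_*⁴; at distance d the flux is S = σT_*⁴(R_*/d)².
S = 5.67×10⁻⁸·(2950)⁴·(2.52×10⁹/1.60×10¹²)² = 10.65 W/m².
For an isothermal sphere T⁴ = (1−a)S/(4σ) = 3.757×10⁷ K⁴.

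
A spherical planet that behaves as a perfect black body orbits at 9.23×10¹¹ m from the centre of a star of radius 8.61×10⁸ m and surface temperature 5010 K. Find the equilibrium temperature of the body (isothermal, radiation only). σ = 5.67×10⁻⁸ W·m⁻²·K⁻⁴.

T ≈ 108 K

The star's surface emits σT_*⁴; at distance d the flux is S = σT_*⁴(R_*/d)².
S = 5.67×10⁻⁸·(5010)⁴·(8.61×10⁸/9.23×10¹¹)² = 31.08 W/m².
For an isothermal sphere T⁴ = (1−a)S/(4σ) = 1.371×10⁸ K⁴.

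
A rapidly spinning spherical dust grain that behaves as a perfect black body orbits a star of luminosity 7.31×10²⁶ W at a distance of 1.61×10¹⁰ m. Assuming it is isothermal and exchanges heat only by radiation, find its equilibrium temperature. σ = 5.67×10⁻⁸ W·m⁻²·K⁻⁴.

First find the stellar flux at distance d: S = L/(4πd²) = 7.31×10²⁶/(4π·(1.61×10¹⁰)²) = 2.244×10⁵ W/m².
For an isothermal sphere, absorbed (1−a)S·πr² = emitted σ·4πr²·T⁴, so T⁴ = (1−a)S/(4σ).
T⁴ = 1.00·2.244×10⁵/(4·5.67×10⁻⁸) = 9.895×10¹¹ K⁴.

T ≈ 997 K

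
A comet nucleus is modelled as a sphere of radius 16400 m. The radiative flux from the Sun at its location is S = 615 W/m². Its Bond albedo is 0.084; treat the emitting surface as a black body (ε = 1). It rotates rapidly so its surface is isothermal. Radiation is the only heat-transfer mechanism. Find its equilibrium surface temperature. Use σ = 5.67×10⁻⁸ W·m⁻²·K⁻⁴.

At equilibrium, absorbed power = emitted power.
Absorbing cross-section = πr² = 8.450×10⁸ m²; emitting surface = 4πr² = 3.380×10⁹ m² (ratio 4).
(1−a)S·A_cross = εσ·A_surf·T⁴  ⇒  T⁴ = (1−a)S/(4σ).
T⁴ = 0.916·615/(4·5.67×10⁻⁸) = 2.484×10⁹ K⁴.
T = (2.484×10⁹)^(1/4).

T ≈ 223 K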